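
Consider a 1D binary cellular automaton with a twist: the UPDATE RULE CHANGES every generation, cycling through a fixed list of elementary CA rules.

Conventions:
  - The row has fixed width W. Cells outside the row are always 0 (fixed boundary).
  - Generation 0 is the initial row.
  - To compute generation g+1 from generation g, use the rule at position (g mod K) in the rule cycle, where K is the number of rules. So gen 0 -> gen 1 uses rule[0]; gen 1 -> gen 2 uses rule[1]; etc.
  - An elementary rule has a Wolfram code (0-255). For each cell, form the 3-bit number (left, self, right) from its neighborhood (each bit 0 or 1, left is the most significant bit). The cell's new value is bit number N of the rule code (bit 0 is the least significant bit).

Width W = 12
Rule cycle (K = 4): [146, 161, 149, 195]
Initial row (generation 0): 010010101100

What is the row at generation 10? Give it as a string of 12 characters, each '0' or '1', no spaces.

Gen 0: 010010101100
Gen 1 (rule 146): 101100000010
Gen 2 (rule 161): 010001111000
Gen 3 (rule 149): 011100110111
Gen 4 (rule 195): 101101010011
Gen 5 (rule 146): 000000001100
Gen 6 (rule 161): 111111100001
Gen 7 (rule 149): 011111011101
Gen 8 (rule 195): 101111001100
Gen 9 (rule 146): 000110110010
Gen 10 (rule 161): 110001000000

Answer: 110001000000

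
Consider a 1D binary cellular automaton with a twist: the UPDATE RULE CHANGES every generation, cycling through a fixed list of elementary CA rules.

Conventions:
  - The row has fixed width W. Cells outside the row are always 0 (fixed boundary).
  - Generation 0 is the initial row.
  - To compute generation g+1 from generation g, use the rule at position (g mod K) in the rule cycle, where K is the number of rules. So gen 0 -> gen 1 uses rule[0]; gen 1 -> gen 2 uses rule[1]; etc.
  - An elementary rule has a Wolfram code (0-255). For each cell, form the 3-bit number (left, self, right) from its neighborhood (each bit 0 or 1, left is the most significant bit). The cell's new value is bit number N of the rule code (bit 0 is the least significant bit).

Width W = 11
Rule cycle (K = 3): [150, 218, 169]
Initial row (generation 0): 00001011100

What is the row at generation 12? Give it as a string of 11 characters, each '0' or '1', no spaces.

Gen 0: 00001011100
Gen 1 (rule 150): 00011001010
Gen 2 (rule 218): 00111110001
Gen 3 (rule 169): 10111100100
Gen 4 (rule 150): 10011011110
Gen 5 (rule 218): 01111011111
Gen 6 (rule 169): 01110111110
Gen 7 (rule 150): 10100011101
Gen 8 (rule 218): 00010111100
Gen 9 (rule 169): 11001111001
Gen 10 (rule 150): 00110110111
Gen 11 (rule 218): 01110110111
Gen 12 (rule 169): 01101101110

Answer: 01101101110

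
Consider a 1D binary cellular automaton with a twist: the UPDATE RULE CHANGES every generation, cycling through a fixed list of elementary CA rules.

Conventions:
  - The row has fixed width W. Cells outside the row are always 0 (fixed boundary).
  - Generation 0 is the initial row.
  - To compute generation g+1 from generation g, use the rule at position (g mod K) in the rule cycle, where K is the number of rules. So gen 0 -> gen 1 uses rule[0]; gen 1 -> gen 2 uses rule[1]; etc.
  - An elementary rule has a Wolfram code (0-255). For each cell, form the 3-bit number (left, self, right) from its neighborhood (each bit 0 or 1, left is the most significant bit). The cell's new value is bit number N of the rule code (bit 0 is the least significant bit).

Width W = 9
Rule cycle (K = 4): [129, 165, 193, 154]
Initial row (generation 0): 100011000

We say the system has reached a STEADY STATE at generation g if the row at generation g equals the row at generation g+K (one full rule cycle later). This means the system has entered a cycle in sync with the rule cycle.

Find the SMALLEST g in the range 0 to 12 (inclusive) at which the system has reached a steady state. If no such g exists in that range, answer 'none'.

Gen 0: 100011000
Gen 1 (rule 129): 001000011
Gen 2 (rule 165): 101011000
Gen 3 (rule 193): 000001011
Gen 4 (rule 154): 000010010
Gen 5 (rule 129): 111000000
Gen 6 (rule 165): 010011111
Gen 7 (rule 193): 000001111
Gen 8 (rule 154): 000011110
Gen 9 (rule 129): 111001100
Gen 10 (rule 165): 010000001
Gen 11 (rule 193): 000111100
Gen 12 (rule 154): 001111010
Gen 13 (rule 129): 100110000
Gen 14 (rule 165): 100000111
Gen 15 (rule 193): 001110011
Gen 16 (rule 154): 011101110

Answer: none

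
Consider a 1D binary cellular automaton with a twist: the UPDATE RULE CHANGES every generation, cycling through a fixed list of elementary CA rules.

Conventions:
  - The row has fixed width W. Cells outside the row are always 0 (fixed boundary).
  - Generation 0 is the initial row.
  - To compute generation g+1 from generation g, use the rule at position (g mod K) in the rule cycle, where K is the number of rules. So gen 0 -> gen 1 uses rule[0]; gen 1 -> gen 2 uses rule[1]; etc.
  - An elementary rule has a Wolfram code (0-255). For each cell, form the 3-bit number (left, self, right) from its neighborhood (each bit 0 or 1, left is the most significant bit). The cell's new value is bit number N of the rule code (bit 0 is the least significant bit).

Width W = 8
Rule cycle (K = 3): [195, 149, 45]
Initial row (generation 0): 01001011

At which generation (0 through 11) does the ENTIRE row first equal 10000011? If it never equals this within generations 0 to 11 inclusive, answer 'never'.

Answer: never

Derivation:
Gen 0: 01001011
Gen 1 (rule 195): 10010001
Gen 2 (rule 149): 11011101
Gen 3 (rule 45): 10110011
Gen 4 (rule 195): 00010101
Gen 5 (rule 149): 11010101
Gen 6 (rule 45): 10111111
Gen 7 (rule 195): 00011111
Gen 8 (rule 149): 11001110
Gen 9 (rule 45): 10001000
Gen 10 (rule 195): 00110011
Gen 11 (rule 149): 10001000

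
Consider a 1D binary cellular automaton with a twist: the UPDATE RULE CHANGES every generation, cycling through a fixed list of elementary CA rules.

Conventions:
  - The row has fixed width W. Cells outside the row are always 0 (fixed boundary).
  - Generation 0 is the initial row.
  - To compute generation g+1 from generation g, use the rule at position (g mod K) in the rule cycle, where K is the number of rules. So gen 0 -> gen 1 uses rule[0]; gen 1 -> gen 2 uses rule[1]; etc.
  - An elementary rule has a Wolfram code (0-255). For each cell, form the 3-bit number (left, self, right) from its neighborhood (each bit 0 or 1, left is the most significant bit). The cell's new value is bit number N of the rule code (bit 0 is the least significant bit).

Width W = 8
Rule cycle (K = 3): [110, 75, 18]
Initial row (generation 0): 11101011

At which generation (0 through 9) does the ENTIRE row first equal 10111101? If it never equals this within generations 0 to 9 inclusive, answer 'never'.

Answer: never

Derivation:
Gen 0: 11101011
Gen 1 (rule 110): 10111111
Gen 2 (rule 75): 00100001
Gen 3 (rule 18): 01010010
Gen 4 (rule 110): 11110110
Gen 5 (rule 75): 10010110
Gen 6 (rule 18): 01100001
Gen 7 (rule 110): 11100011
Gen 8 (rule 75): 10101111
Gen 9 (rule 18): 00000000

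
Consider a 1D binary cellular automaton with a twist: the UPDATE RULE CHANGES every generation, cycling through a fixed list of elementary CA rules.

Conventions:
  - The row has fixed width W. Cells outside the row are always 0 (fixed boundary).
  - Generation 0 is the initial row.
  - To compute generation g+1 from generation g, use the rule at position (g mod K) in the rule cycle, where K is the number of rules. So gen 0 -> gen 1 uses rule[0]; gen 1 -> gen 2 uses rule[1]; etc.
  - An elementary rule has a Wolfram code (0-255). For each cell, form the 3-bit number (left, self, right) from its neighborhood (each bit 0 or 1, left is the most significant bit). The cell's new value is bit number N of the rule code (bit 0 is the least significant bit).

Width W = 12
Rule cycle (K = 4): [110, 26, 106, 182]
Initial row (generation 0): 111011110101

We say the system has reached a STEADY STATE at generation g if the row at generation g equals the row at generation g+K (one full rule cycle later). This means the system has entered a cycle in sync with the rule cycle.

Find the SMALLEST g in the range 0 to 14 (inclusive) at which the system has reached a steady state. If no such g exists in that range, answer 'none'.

Answer: none

Derivation:
Gen 0: 111011110101
Gen 1 (rule 110): 101110011111
Gen 2 (rule 26): 001001110000
Gen 3 (rule 106): 010011010000
Gen 4 (rule 182): 111100111000
Gen 5 (rule 110): 100101101000
Gen 6 (rule 26): 011001000100
Gen 7 (rule 106): 111010001000
Gen 8 (rule 182): 010111011100
Gen 9 (rule 110): 111101110100
Gen 10 (rule 26): 100001000010
Gen 11 (rule 106): 000010000100
Gen 12 (rule 182): 000111001110
Gen 13 (rule 110): 001101011010
Gen 14 (rule 26): 011000010001
Gen 15 (rule 106): 111000100010
Gen 16 (rule 182): 010101110111
Gen 17 (rule 110): 111111011101
Gen 18 (rule 26): 100000010000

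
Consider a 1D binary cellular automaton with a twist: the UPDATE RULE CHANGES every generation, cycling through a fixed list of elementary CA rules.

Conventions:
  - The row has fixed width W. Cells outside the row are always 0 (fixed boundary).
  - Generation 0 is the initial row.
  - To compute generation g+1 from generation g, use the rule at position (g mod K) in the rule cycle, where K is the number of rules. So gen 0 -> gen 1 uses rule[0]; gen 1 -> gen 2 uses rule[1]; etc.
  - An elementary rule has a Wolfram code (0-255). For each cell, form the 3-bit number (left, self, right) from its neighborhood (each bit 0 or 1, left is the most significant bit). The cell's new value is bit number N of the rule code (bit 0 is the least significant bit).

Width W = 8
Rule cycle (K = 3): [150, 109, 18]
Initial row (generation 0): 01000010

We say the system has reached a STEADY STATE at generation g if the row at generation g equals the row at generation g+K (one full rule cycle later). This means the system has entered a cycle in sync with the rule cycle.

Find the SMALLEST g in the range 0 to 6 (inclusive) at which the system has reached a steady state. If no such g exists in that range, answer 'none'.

Answer: 2

Derivation:
Gen 0: 01000010
Gen 1 (rule 150): 11100111
Gen 2 (rule 109): 10100101
Gen 3 (rule 18): 00011000
Gen 4 (rule 150): 00100100
Gen 5 (rule 109): 10100101
Gen 6 (rule 18): 00011000
Gen 7 (rule 150): 00100100
Gen 8 (rule 109): 10100101
Gen 9 (rule 18): 00011000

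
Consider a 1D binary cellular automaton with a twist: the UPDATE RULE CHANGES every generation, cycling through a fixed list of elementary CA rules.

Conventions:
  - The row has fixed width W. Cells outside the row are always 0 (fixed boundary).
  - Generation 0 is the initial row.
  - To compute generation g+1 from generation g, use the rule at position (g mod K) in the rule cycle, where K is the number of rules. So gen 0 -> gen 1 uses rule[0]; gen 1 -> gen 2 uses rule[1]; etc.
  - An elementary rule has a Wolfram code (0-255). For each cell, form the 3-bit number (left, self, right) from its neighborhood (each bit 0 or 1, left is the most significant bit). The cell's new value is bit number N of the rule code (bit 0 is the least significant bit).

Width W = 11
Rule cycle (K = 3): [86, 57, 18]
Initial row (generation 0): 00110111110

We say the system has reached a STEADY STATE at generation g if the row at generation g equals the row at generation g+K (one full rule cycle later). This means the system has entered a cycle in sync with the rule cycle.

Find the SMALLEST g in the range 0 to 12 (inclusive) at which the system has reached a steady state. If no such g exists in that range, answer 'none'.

Answer: 12

Derivation:
Gen 0: 00110111110
Gen 1 (rule 86): 01010000011
Gen 2 (rule 57): 00101111010
Gen 3 (rule 18): 01000000001
Gen 4 (rule 86): 11100000011
Gen 5 (rule 57): 10011111010
Gen 6 (rule 18): 01100000001
Gen 7 (rule 86): 10110000011
Gen 8 (rule 57): 01101111010
Gen 9 (rule 18): 10000000001
Gen 10 (rule 86): 11000000011
Gen 11 (rule 57): 10111111010
Gen 12 (rule 18): 00000000001
Gen 13 (rule 86): 00000000011
Gen 14 (rule 57): 11111111010
Gen 15 (rule 18): 00000000001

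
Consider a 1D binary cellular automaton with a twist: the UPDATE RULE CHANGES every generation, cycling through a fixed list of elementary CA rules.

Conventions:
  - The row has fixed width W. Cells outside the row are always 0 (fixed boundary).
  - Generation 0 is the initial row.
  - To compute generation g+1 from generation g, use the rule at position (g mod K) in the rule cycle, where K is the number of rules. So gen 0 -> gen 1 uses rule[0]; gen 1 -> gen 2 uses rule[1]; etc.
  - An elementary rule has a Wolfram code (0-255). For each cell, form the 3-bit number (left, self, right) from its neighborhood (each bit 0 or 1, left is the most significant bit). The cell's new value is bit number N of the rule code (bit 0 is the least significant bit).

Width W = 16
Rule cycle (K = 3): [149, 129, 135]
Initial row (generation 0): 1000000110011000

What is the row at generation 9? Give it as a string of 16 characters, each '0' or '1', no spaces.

Answer: 1110100111101111

Derivation:
Gen 0: 1000000110011000
Gen 1 (rule 149): 1111110001000111
Gen 2 (rule 129): 0111100100010010
Gen 3 (rule 135): 1011001101110110
Gen 4 (rule 149): 1000100000100001
Gen 5 (rule 129): 0010001110001100
Gen 6 (rule 135): 1110110100110001
Gen 7 (rule 149): 0100000110001101
Gen 8 (rule 129): 0001110000100000
Gen 9 (rule 135): 1110100111101111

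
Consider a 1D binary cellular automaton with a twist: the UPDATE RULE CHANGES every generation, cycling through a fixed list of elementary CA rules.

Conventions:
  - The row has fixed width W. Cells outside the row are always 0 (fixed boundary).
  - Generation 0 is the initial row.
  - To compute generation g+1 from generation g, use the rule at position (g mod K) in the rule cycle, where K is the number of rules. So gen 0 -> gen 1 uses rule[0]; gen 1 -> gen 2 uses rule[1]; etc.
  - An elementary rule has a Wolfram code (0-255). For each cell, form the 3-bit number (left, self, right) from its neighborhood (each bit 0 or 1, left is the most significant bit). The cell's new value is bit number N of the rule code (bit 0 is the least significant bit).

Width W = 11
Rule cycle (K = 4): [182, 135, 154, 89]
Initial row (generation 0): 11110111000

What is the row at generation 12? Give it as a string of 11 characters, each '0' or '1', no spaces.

Gen 0: 11110111000
Gen 1 (rule 182): 01101010100
Gen 2 (rule 135): 10001010101
Gen 3 (rule 154): 01010000000
Gen 4 (rule 89): 00001111111
Gen 5 (rule 182): 00010111110
Gen 6 (rule 135): 11110011100
Gen 7 (rule 154): 11101111010
Gen 8 (rule 89): 10101001001
Gen 9 (rule 182): 11111111111
Gen 10 (rule 135): 01111111110
Gen 11 (rule 154): 11111111101
Gen 12 (rule 89): 10000000100

Answer: 10000000100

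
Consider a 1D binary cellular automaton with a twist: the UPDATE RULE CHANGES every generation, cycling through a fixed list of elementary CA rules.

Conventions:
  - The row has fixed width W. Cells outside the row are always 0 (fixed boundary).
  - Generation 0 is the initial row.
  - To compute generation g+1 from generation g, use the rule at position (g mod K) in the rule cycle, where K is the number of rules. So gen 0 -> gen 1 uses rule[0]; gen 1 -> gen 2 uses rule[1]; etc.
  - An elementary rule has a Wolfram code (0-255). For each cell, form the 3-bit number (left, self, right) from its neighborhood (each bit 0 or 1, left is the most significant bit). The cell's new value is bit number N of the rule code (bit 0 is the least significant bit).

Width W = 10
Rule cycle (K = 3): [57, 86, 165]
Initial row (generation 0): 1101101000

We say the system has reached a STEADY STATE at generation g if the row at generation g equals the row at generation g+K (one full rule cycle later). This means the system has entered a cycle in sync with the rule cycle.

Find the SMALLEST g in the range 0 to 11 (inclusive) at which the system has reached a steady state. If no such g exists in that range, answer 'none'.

Gen 0: 1101101000
Gen 1 (rule 57): 1011010111
Gen 2 (rule 86): 1001010001
Gen 3 (rule 165): 1001110101
Gen 4 (rule 57): 0101001010
Gen 5 (rule 86): 1101111011
Gen 6 (rule 165): 0010110100
Gen 7 (rule 57): 1001101011
Gen 8 (rule 86): 1110101001
Gen 9 (rule 165): 0101111001
Gen 10 (rule 57): 0011000100
Gen 11 (rule 86): 0101101110
Gen 12 (rule 165): 0110010100
Gen 13 (rule 57): 0101001011
Gen 14 (rule 86): 1101111001

Answer: none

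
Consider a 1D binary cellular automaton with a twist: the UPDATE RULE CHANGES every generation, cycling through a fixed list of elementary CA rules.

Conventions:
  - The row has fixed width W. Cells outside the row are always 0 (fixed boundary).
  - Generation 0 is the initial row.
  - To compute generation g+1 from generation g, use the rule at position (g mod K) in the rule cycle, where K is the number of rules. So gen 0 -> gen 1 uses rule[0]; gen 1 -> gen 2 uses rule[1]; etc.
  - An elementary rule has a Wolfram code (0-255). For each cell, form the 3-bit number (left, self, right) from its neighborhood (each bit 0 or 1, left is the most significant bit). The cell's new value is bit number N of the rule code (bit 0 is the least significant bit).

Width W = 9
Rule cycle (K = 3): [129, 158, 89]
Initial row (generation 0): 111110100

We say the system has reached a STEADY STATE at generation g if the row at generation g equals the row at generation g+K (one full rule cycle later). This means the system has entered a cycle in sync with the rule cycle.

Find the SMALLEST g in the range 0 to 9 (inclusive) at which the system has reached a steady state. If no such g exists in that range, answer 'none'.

Answer: none

Derivation:
Gen 0: 111110100
Gen 1 (rule 129): 011100001
Gen 2 (rule 158): 111010011
Gen 3 (rule 89): 101001011
Gen 4 (rule 129): 000000000
Gen 5 (rule 158): 000000000
Gen 6 (rule 89): 111111111
Gen 7 (rule 129): 011111110
Gen 8 (rule 158): 111111101
Gen 9 (rule 89): 100000100
Gen 10 (rule 129): 001110001
Gen 11 (rule 158): 011101011
Gen 12 (rule 89): 010100011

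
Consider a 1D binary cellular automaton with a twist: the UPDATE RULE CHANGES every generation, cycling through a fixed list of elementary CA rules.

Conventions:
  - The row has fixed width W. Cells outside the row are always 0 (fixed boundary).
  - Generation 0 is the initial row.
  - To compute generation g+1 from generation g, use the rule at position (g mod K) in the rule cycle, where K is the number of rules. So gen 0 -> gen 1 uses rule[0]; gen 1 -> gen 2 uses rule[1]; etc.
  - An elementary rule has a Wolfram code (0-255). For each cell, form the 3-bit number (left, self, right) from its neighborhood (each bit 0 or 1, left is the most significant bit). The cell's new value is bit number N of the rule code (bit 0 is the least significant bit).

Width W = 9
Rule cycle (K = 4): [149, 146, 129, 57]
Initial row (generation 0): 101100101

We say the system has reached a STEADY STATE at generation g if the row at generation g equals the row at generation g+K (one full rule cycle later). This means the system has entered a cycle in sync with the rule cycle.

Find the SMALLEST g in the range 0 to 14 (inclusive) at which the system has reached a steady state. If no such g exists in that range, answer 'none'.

Gen 0: 101100101
Gen 1 (rule 149): 100010101
Gen 2 (rule 146): 010100000
Gen 3 (rule 129): 000001111
Gen 4 (rule 57): 111101000
Gen 5 (rule 149): 011001111
Gen 6 (rule 146): 100110110
Gen 7 (rule 129): 000000000
Gen 8 (rule 57): 111111111
Gen 9 (rule 149): 011111110
Gen 10 (rule 146): 101111101
Gen 11 (rule 129): 000111000
Gen 12 (rule 57): 110100111
Gen 13 (rule 149): 000110010
Gen 14 (rule 146): 001001101
Gen 15 (rule 129): 100000000
Gen 16 (rule 57): 011111111
Gen 17 (rule 149): 001111110
Gen 18 (rule 146): 010111101

Answer: none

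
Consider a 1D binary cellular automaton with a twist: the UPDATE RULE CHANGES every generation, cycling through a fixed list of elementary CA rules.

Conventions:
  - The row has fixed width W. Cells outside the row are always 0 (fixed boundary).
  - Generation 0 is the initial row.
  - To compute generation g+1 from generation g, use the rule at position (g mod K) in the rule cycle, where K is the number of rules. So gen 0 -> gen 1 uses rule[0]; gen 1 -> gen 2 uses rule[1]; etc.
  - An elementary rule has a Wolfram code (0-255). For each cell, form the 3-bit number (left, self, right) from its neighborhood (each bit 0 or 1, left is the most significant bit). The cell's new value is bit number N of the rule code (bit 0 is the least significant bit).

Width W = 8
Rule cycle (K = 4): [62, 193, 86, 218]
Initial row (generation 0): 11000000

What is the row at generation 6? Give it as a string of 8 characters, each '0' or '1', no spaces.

Answer: 00111111

Derivation:
Gen 0: 11000000
Gen 1 (rule 62): 10100000
Gen 2 (rule 193): 00001111
Gen 3 (rule 86): 00010001
Gen 4 (rule 218): 00101010
Gen 5 (rule 62): 01111111
Gen 6 (rule 193): 00111111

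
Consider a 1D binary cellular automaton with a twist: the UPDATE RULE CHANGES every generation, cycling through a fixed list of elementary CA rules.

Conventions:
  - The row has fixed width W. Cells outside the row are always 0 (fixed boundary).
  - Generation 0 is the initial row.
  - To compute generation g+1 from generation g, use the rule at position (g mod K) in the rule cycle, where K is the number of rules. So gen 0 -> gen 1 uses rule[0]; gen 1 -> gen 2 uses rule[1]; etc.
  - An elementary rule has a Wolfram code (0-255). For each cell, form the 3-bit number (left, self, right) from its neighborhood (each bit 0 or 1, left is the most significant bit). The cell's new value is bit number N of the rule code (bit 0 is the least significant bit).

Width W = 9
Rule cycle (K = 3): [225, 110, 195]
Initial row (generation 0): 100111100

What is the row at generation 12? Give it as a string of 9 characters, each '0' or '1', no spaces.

Gen 0: 100111100
Gen 1 (rule 225): 000011101
Gen 2 (rule 110): 000110111
Gen 3 (rule 195): 111010011
Gen 4 (rule 225): 011100001
Gen 5 (rule 110): 110100011
Gen 6 (rule 195): 010001101
Gen 7 (rule 225): 000100110
Gen 8 (rule 110): 001101110
Gen 9 (rule 195): 110100110
Gen 10 (rule 225): 011000010
Gen 11 (rule 110): 111000110
Gen 12 (rule 195): 011011010

Answer: 011011010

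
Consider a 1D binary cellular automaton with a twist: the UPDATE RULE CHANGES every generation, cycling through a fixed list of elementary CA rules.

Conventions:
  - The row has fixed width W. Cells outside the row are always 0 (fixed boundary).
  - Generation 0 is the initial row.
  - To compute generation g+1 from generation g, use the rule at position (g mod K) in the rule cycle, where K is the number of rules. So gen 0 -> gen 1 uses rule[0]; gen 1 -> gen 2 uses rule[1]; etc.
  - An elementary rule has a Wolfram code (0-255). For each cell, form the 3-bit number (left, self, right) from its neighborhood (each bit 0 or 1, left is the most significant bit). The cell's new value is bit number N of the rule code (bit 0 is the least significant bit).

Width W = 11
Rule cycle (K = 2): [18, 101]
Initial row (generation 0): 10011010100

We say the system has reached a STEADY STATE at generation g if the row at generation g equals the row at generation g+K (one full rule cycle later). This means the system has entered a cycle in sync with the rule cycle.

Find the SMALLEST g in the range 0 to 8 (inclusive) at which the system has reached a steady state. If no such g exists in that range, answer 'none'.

Answer: 7

Derivation:
Gen 0: 10011010100
Gen 1 (rule 18): 01100000010
Gen 2 (rule 101): 00101111010
Gen 3 (rule 18): 01000000001
Gen 4 (rule 101): 01011111101
Gen 5 (rule 18): 10000000000
Gen 6 (rule 101): 10111111111
Gen 7 (rule 18): 00000000000
Gen 8 (rule 101): 11111111111
Gen 9 (rule 18): 00000000000
Gen 10 (rule 101): 11111111111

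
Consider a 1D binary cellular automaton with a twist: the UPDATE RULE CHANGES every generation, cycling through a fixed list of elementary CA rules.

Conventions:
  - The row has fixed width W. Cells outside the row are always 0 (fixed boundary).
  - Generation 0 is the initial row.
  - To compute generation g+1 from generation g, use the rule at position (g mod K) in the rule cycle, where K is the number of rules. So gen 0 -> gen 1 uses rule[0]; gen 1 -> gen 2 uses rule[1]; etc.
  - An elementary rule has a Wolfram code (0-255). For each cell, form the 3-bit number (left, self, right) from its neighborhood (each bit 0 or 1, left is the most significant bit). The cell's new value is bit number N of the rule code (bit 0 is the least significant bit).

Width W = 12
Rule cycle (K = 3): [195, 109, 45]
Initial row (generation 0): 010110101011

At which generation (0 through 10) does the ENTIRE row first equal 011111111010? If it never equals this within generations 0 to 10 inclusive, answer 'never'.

Gen 0: 010110101011
Gen 1 (rule 195): 100010000001
Gen 2 (rule 109): 101010111101
Gen 3 (rule 45): 111111100011
Gen 4 (rule 195): 011111101101
Gen 5 (rule 109): 010000111111
Gen 6 (rule 45): 010110100000
Gen 7 (rule 195): 100010001111
Gen 8 (rule 109): 101010101001
Gen 9 (rule 45): 111111111001
Gen 10 (rule 195): 011111111010

Answer: 10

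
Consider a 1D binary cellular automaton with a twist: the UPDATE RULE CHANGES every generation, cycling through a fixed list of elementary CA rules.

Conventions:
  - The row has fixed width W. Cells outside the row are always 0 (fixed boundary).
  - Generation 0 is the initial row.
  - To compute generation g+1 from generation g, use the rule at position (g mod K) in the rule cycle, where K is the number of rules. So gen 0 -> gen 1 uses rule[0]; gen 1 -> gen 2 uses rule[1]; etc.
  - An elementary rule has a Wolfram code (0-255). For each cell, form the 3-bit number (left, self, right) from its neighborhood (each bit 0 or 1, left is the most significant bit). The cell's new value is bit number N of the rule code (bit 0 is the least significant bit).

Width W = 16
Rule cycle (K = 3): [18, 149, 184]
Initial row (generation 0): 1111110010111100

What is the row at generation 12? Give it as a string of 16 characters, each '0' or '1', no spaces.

Gen 0: 1111110010111100
Gen 1 (rule 18): 0000001100000010
Gen 2 (rule 149): 1111100011111011
Gen 3 (rule 184): 1111010011110110
Gen 4 (rule 18): 0000001100000001
Gen 5 (rule 149): 1111100011111101
Gen 6 (rule 184): 1111010011111010
Gen 7 (rule 18): 0000001100000001
Gen 8 (rule 149): 1111100011111101
Gen 9 (rule 184): 1111010011111010
Gen 10 (rule 18): 0000001100000001
Gen 11 (rule 149): 1111100011111101
Gen 12 (rule 184): 1111010011111010

Answer: 1111010011111010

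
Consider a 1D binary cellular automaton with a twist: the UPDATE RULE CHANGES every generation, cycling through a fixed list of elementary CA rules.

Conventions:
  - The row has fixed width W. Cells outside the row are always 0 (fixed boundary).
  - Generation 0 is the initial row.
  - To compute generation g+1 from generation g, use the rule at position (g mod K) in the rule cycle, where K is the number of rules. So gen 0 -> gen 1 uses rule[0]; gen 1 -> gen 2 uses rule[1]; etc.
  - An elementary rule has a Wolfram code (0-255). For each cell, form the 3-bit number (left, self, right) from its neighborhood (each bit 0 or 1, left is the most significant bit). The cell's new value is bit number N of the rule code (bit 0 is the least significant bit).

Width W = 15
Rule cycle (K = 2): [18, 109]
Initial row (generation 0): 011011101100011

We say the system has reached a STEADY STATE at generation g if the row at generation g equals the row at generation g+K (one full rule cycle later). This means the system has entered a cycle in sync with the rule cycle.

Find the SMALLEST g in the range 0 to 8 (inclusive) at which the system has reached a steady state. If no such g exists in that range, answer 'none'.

Gen 0: 011011101100011
Gen 1 (rule 18): 100000000010100
Gen 2 (rule 109): 101111111011101
Gen 3 (rule 18): 000000000000000
Gen 4 (rule 109): 111111111111111
Gen 5 (rule 18): 000000000000000
Gen 6 (rule 109): 111111111111111
Gen 7 (rule 18): 000000000000000
Gen 8 (rule 109): 111111111111111
Gen 9 (rule 18): 000000000000000
Gen 10 (rule 109): 111111111111111

Answer: 3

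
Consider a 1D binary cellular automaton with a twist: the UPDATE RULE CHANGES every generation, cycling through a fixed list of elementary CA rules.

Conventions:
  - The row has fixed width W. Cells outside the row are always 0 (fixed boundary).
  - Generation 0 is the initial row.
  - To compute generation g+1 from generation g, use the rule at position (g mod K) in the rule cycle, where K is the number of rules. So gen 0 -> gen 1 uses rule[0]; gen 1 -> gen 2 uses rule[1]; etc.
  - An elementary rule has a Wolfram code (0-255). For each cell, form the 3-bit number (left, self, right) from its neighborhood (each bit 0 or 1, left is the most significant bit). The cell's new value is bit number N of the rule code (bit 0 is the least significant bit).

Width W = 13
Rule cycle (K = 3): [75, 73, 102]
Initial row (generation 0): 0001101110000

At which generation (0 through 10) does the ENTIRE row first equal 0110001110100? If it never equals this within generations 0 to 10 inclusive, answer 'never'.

Answer: never

Derivation:
Gen 0: 0001101110000
Gen 1 (rule 75): 1111101010111
Gen 2 (rule 73): 1000100000101
Gen 3 (rule 102): 1001100001111
Gen 4 (rule 75): 0011101111001
Gen 5 (rule 73): 1010101001000
Gen 6 (rule 102): 1111111011000
Gen 7 (rule 75): 1000001011011
Gen 8 (rule 73): 0011100011011
Gen 9 (rule 102): 0100100101101
Gen 10 (rule 75): 1001001001100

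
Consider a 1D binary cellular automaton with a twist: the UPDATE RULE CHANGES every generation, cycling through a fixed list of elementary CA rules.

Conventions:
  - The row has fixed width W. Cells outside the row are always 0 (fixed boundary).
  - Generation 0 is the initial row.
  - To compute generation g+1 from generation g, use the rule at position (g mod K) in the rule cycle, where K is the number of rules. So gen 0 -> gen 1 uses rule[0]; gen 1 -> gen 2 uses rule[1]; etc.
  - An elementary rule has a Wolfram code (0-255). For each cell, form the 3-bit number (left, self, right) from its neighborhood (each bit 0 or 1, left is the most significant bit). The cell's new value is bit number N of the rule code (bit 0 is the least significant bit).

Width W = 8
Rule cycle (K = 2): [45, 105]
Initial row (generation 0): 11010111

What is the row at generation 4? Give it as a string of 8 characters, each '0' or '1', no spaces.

Answer: 00010101

Derivation:
Gen 0: 11010111
Gen 1 (rule 45): 10111100
Gen 2 (rule 105): 01100101
Gen 3 (rule 45): 01000111
Gen 4 (rule 105): 00010101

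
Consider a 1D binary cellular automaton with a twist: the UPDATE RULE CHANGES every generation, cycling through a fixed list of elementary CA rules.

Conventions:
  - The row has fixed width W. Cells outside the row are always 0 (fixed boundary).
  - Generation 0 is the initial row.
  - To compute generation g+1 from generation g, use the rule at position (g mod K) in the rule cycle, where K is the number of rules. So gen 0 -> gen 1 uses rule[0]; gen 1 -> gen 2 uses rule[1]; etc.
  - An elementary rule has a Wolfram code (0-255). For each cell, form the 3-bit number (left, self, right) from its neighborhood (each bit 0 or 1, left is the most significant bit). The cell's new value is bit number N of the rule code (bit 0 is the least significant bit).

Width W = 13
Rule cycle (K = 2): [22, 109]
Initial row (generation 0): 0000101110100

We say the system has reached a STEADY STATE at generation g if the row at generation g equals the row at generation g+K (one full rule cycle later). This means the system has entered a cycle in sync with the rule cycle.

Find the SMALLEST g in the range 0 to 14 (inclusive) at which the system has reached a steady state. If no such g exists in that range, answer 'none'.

Gen 0: 0000101110100
Gen 1 (rule 22): 0001100000110
Gen 2 (rule 109): 1101101110110
Gen 3 (rule 22): 0000000000001
Gen 4 (rule 109): 1111111111101
Gen 5 (rule 22): 0000000000001
Gen 6 (rule 109): 1111111111101
Gen 7 (rule 22): 0000000000001
Gen 8 (rule 109): 1111111111101
Gen 9 (rule 22): 0000000000001
Gen 10 (rule 109): 1111111111101
Gen 11 (rule 22): 0000000000001
Gen 12 (rule 109): 1111111111101
Gen 13 (rule 22): 0000000000001
Gen 14 (rule 109): 1111111111101
Gen 15 (rule 22): 0000000000001
Gen 16 (rule 109): 1111111111101

Answer: 3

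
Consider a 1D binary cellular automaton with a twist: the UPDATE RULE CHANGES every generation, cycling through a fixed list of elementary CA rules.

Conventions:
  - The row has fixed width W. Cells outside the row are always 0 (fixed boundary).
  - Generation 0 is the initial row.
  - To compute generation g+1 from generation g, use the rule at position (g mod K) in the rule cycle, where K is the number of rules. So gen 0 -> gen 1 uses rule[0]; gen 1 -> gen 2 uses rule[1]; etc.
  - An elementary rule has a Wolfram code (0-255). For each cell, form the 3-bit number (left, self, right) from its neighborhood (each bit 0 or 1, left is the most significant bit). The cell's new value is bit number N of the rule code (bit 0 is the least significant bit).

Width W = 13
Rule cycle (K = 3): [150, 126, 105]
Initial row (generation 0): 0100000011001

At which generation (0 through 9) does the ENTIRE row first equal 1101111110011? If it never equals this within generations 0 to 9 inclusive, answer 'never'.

Answer: 7

Derivation:
Gen 0: 0100000011001
Gen 1 (rule 150): 1110000100111
Gen 2 (rule 126): 1011001111101
Gen 3 (rule 105): 0111001000110
Gen 4 (rule 150): 1010111101001
Gen 5 (rule 126): 1111100111111
Gen 6 (rule 105): 1000100100001
Gen 7 (rule 150): 1101111110011
Gen 8 (rule 126): 1111000011111
Gen 9 (rule 105): 1001011010001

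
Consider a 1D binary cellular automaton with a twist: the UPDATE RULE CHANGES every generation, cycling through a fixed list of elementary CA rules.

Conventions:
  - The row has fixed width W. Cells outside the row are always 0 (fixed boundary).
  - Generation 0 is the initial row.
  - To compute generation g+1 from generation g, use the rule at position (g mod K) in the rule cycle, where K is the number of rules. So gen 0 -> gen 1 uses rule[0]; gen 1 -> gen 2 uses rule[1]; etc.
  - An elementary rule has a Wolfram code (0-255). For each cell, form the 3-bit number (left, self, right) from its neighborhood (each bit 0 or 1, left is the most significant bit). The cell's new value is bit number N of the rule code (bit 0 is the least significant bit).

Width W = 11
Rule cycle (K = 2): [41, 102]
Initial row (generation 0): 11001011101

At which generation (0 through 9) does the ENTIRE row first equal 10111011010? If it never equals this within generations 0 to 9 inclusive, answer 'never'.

Answer: 8

Derivation:
Gen 0: 11001011101
Gen 1 (rule 41): 10000110010
Gen 2 (rule 102): 10001010110
Gen 3 (rule 41): 00100101100
Gen 4 (rule 102): 01101110100
Gen 5 (rule 41): 01011001001
Gen 6 (rule 102): 11101011011
Gen 7 (rule 41): 10010110110
Gen 8 (rule 102): 10111011010
Gen 9 (rule 41): 01100110100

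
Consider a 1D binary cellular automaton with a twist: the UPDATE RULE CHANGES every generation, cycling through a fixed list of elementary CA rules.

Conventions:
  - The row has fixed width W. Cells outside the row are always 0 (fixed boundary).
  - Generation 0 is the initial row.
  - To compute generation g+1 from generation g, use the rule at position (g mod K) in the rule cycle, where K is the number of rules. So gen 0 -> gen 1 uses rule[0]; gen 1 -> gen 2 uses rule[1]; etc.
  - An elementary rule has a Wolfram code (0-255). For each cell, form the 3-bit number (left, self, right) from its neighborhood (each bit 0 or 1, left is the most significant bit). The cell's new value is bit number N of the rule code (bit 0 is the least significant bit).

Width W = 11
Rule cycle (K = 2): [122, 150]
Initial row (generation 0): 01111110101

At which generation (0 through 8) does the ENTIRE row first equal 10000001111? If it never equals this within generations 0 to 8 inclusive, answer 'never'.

Answer: 8

Derivation:
Gen 0: 01111110101
Gen 1 (rule 122): 11000011010
Gen 2 (rule 150): 00100100011
Gen 3 (rule 122): 01011010111
Gen 4 (rule 150): 11000010010
Gen 5 (rule 122): 11100101101
Gen 6 (rule 150): 01011100001
Gen 7 (rule 122): 10110110010
Gen 8 (rule 150): 10000001111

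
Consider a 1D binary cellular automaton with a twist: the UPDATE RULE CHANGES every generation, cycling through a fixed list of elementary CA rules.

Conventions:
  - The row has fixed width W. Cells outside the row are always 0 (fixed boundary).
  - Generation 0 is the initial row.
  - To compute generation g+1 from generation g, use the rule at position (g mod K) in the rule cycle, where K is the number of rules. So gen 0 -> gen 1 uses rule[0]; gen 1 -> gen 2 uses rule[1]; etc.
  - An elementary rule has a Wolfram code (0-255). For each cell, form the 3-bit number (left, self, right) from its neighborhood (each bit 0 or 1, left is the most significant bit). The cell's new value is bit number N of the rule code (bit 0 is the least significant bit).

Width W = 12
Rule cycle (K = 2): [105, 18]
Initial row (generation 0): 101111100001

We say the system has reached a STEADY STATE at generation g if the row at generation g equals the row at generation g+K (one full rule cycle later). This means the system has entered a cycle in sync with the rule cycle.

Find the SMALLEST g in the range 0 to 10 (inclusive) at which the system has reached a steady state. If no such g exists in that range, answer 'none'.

Answer: none

Derivation:
Gen 0: 101111100001
Gen 1 (rule 105): 011000101100
Gen 2 (rule 18): 100101000010
Gen 3 (rule 105): 000010011000
Gen 4 (rule 18): 000101100100
Gen 5 (rule 105): 110011100001
Gen 6 (rule 18): 001100010010
Gen 7 (rule 105): 101101000000
Gen 8 (rule 18): 000000100000
Gen 9 (rule 105): 111110001111
Gen 10 (rule 18): 000001010000
Gen 11 (rule 105): 111100100111
Gen 12 (rule 18): 000011011000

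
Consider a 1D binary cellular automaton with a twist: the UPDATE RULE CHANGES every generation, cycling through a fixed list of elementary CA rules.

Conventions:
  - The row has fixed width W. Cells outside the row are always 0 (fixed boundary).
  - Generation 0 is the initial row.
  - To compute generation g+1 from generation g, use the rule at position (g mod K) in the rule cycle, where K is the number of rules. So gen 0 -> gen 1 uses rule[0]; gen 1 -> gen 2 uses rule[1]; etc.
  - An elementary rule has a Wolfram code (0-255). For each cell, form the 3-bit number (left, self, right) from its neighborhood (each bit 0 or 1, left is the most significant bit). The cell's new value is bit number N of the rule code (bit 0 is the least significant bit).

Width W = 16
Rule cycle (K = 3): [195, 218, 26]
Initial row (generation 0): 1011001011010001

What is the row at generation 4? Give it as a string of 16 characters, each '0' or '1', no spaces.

Gen 0: 1011001011010001
Gen 1 (rule 195): 0001010001000110
Gen 2 (rule 218): 0010001010101111
Gen 3 (rule 26): 0101010000001000
Gen 4 (rule 195): 1000000111110011

Answer: 1000000111110011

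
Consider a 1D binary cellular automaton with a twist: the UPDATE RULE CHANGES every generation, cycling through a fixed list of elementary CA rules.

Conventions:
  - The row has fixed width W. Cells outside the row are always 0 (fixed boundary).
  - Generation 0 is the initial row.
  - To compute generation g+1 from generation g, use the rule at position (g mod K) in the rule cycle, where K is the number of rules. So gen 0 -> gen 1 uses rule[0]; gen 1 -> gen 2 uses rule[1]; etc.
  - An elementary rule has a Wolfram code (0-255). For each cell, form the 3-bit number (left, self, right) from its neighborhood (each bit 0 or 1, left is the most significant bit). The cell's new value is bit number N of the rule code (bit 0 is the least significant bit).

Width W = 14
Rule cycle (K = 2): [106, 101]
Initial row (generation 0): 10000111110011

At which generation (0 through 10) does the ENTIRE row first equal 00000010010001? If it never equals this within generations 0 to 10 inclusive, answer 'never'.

Gen 0: 10000111110011
Gen 1 (rule 106): 00001100010111
Gen 2 (rule 101): 11100101011001
Gen 3 (rule 106): 10101010111010
Gen 4 (rule 101): 11111111001110
Gen 5 (rule 106): 10000001011010
Gen 6 (rule 101): 10111101101110
Gen 7 (rule 106): 01100111111010
Gen 8 (rule 101): 00100000001110
Gen 9 (rule 106): 01000000011010
Gen 10 (rule 101): 01011111001110

Answer: never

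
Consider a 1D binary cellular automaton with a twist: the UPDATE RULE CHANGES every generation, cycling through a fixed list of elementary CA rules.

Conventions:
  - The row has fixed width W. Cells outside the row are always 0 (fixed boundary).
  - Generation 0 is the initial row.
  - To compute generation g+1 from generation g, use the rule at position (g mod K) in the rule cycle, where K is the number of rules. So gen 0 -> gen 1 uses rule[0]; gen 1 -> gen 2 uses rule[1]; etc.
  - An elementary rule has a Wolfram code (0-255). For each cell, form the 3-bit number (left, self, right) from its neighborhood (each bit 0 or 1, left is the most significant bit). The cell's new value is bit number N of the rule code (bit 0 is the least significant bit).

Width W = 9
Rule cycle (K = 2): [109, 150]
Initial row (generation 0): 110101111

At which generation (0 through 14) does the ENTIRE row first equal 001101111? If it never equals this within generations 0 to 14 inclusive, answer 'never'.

Gen 0: 110101111
Gen 1 (rule 109): 111111001
Gen 2 (rule 150): 011110111
Gen 3 (rule 109): 010011101
Gen 4 (rule 150): 111101001
Gen 5 (rule 109): 100111001
Gen 6 (rule 150): 111010111
Gen 7 (rule 109): 101111101
Gen 8 (rule 150): 100111001
Gen 9 (rule 109): 100101001
Gen 10 (rule 150): 111101111
Gen 11 (rule 109): 100111001
Gen 12 (rule 150): 111010111
Gen 13 (rule 109): 101111101
Gen 14 (rule 150): 100111001

Answer: never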